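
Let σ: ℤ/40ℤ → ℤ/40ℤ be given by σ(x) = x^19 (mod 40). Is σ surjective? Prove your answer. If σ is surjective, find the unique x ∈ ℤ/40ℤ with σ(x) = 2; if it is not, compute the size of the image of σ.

σ(0) = 0^19 = 0.
σ(10): Repeated squaring mod 40: 10^1 ≡ 10, 10^2 ≡ 10² = 100 ≡ 20, 10^4 ≡ 20² = 400 ≡ 0, 10^8 ≡ 0² = 0, 10^16 ≡ 0² = 0. Since 19 = 16 + 2 + 1, 10^19 ≡ 0·20·10: 0·20 = 0, then 0·10 = 0. So 10^19 ≡ 0 (mod 40).
So σ(0) = σ(10) = 0 while 0 ≠ 10, so σ is not injective.
A non-injective map from the 40-element set ℤ/40ℤ to itself takes at most 39 distinct values, so it cannot be surjective. Thus σ is not surjective.
Since σ is not surjective, we determine |image(σ)|. Computing x^19 mod 40 for each x (by repeated squaring, reducing mod 40 at every step), the values σ(0), σ(1), …, σ(39) are: 0, 1, 8, 27, 24, 5, 16, 23, 32, 9, 0, 11, 8, 37, 24, 15, 16, 33, 32, 19, 0, 21, 8, 7, 24, 25, 16, 3, 32, 29, 0, 31, 8, 17, 24, 35, 16, 13, 32, 39.
The distinct values are {0, 1, 3, 5, 7, 8, 9, 11, 13, 15, 16, 17, 19, 21, 23, 24, 25, 27, 29, 31, 32, 33, 35, 37, 39}; there are 25 of them.

25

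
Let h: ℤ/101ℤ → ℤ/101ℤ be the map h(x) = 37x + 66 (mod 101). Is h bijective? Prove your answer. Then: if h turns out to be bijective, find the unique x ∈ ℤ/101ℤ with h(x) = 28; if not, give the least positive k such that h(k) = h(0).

29

If h(u) = h(v), then 37u ≡ 37v (mod 101). Because gcd(37, 101) = 1, we may cancel 37 to get u ≡ v (mod 101).
We now compute 37⁻¹ mod 101 explicitly. Euclid's algorithm: 101 = 2·37 + 27, 37 = 1·27 + 10, 27 = 2·10 + 7, 10 = 1·7 + 3, 7 = 2·3 + 1; back-substituting gives 1 = 71·37 − 26·101, so 37⁻¹ ≡ 71 (mod 101).
For any y ∈ ℤ/101ℤ, x = 71(y − 66) mod 101 satisfies h(x) = 37·71(y − 66) + 66 ≡ y (since 37·71 ≡ 1 mod 101). So every y has a preimage.
Therefore h is bijective.
Since h is bijective, we find h⁻¹(28): we need 37x ≡ 28 − 66 ≡ 63 (mod 101). Using 37⁻¹ = 71: x ≡ 71·63 = 4473 = 44·101 + 29, so x = 29.
Check: h(29) = 37·29 + 66 = 1139 = 11·101 + 28 ≡ 28 (mod 101).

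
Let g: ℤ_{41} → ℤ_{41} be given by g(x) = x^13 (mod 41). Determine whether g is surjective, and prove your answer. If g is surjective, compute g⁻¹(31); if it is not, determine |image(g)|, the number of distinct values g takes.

Since 41 is prime, the nonzero elements of ℤ_{41} form a cyclic group of order 40.
As gcd(13, 40) = 1, raising to the 13th power is a bijection on this group: if x_1^13 ≡ x_2^13 then (x_1x_2^{−1})^13 = 1, and the only element of order dividing gcd(13, 40) = 1 is 1, so x_1 = x_2.
With g(0) = 0 this makes g injective on all of ℤ_{41}, hence bijective (finite equal-size domain and codomain). In particular g is surjective.
Since g is surjective, we find the preimage of 31. The inverse of x ↦ x^13 on (ℤ_{41})^× is x ↦ x^37, because 13·37 = 481 = 12·40 + 1 ≡ 1 (mod 40) and x^{40} = 1 for x ≠ 0 (Fermat). So g⁻¹(31) = 31^37 mod 41.
Repeated squaring mod 41: 31^1 ≡ 31, 31^2 ≡ 31² = 961 ≡ 18, 31^4 ≡ 18² = 324 ≡ 37, 31^8 ≡ 37² = 1369 ≡ 16, 31^16 ≡ 16² = 256 ≡ 10, 31^32 ≡ 10² = 100 ≡ 18. Since 37 = 32 + 4 + 1, 31^37 ≡ 18·37·31: 18·37 = 666 ≡ 10, then 10·31 = 310 ≡ 23. So 31^37 ≡ 23 (mod 41).
Hence g⁻¹(31) = 23.

23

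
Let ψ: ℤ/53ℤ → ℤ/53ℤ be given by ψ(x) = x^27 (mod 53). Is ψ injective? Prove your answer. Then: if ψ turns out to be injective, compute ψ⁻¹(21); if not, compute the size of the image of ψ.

32

Since 53 is prime, the nonzero elements of ℤ/53ℤ form a cyclic group of order 52.
As gcd(27, 52) = 1, raising to the 27th power is a bijection on this group: if u^27 ≡ v^27 then (uv^{−1})^27 = 1, and the only element of order dividing gcd(27, 52) = 1 is 1, so u = v.
With ψ(0) = 0 this makes ψ injective on all of ℤ/53ℤ, hence bijective (finite equal-size domain and codomain). In particular ψ is injective.
Since ψ is injective, we find the preimage of 21. The inverse of x ↦ x^27 on (ℤ/53ℤ)^× is x ↦ x^27, because 27·27 = 729 = 14·52 + 1 ≡ 1 (mod 52) and x^{52} = 1 for x ≠ 0 (Fermat). So ψ⁻¹(21) = 21^27 mod 53.
Repeated squaring mod 53: 21^1 ≡ 21, 21^2 ≡ 21² = 441 ≡ 17, 21^4 ≡ 17² = 289 ≡ 24, 21^8 ≡ 24² = 576 ≡ 46, 21^16 ≡ 46² = 2116 ≡ 49. Since 27 = 16 + 8 + 2 + 1, 21^27 ≡ 49·46·17·21: 49·46 = 2254 ≡ 28, then 28·17 = 476 ≡ 52, then 52·21 = 1092 ≡ 32. So 21^27 ≡ 32 (mod 53).
Hence ψ⁻¹(21) = 32.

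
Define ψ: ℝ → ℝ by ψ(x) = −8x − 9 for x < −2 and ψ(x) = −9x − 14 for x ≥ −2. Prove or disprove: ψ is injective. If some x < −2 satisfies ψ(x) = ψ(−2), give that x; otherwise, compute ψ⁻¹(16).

-25/8

Both pieces are strictly decreasing (slopes −8 and −9), so each is injective on its own interval.
The left piece maps (−∞, −2) onto (7, ∞); the right piece maps [−2, ∞) onto (−∞, 4].
These images are disjoint, so no value is attained by both pieces. Therefore ψ is injective.
Because the two images are disjoint, no x < −2 has ψ(x) = ψ(−2), so we compute ψ⁻¹(16): 16 lies in (7, ∞), so solve −8x − 9 = 16: x = (16 + 9)/(−8) = −25/8.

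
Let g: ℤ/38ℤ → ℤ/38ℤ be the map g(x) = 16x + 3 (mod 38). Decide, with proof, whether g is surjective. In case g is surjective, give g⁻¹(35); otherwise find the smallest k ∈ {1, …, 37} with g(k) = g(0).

19

Since gcd(16, 38) = 2, we have 16x ≡ 0 (mod 2) for all x, so g(x) ≡ 1 (mod 2).
But 0 ≢ 1 (mod 2), so 0 ∈ ℤ/38ℤ has no preimage. So g is not surjective.
Since g is not surjective, we find the least positive k with g(k) = g(0): this means 16k ≡ 0 (mod 38), i.e. 38 ∣ 16k. Since gcd(16, 38) = 2, dividing through by 2 this holds exactly when 19 ∣ 8k, and as gcd(8, 19) = 1, exactly when 19 ∣ k.
The smallest positive such k is 19.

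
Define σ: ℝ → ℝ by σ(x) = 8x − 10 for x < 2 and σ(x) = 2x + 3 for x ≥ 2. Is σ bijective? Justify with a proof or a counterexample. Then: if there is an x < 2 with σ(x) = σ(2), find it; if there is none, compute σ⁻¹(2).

Both pieces are strictly increasing (slopes 8 and 2), so each is injective on its own interval.
The left piece maps (−∞, 2) onto (−∞, 6); the right piece maps [2, ∞) onto [7, ∞).
The images leave a gap (6 has no preimage), so σ is not surjective, hence not bijective.
Because the two images are disjoint, no x < 2 has σ(x) = σ(2), so we compute σ⁻¹(2): 2 lies in (−∞, 6), so solve 8x − 10 = 2: x = (2 + 10)/8 = 3/2.

3/2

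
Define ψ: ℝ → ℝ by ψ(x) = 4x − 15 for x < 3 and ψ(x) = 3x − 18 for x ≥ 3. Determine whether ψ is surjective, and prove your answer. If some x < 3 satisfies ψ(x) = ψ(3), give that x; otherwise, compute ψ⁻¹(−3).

3/2

Both pieces are strictly increasing (slopes 4 and 3), so each is injective on its own interval.
The left piece maps (−∞, 3) onto (−∞, −3); the right piece maps [3, ∞) onto [−9, ∞).
The union (−∞, −3) ∪ [−9, ∞) covers ℝ, so ψ is surjective.
For the follow-up: the images overlap, so an x < 3 with ψ(x) = ψ(3) exists. ψ(3) = −9; solving 4x − 15 = −9 for x < 3 gives x = (−9 + 15)/4 = 3/2.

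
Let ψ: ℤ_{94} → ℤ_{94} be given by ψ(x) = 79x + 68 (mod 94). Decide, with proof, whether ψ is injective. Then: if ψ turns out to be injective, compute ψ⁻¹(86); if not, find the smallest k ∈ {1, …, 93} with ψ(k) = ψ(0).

Recall that ψ is injective if ψ(x_1) = ψ(x_2) implies x_1 = x_2.
Suppose ψ(x_1) = ψ(x_2) in ℤ_{94}. Then 79x_1 + 68 ≡ 79x_2 + 68 (mod 94), thus 79(x_1 − x_2) ≡ 0 (mod 94).
Since gcd(79, 94) = 1, 79 is invertible modulo 94, thus x_1 − x_2 ≡ 0 (mod 94), i.e. x_1 = x_2.
Hence ψ is injective.
We now compute 79⁻¹ mod 94 explicitly. Euclid's algorithm: 94 = 1·79 + 15, 79 = 5·15 + 4, 15 = 3·4 + 3, 4 = 1·3 + 1; back-substituting gives 1 = 25·79 − 21·94, so 79⁻¹ ≡ 25 (mod 94).
Since ψ is injective, we compute ψ⁻¹(86): solve 79x + 68 ≡ 86 (mod 94), i.e. 79x ≡ 18 (mod 94).
Multiplying by 79⁻¹ = 25 gives x ≡ 25·18 = 450 = 4·94 + 74 ≡ 74 (mod 94).
Check: ψ(74) = 79·74 + 68 = 5914 = 62·94 + 86 ≡ 86 (mod 94).

74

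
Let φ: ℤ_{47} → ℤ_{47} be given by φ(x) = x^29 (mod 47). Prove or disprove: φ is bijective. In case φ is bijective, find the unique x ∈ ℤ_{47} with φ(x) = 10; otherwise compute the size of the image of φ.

11

Since 47 is prime, the nonzero elements of ℤ_{47} form a cyclic group of order 46.
As gcd(29, 46) = 1, raising to the 29th power is a bijection on this group: if a^29 ≡ b^29 then (ab^{−1})^29 = 1, and the only element of order dividing gcd(29, 46) = 1 is 1, so a = b.
With φ(0) = 0 this makes φ injective on all of ℤ_{47}, hence bijective (finite equal-size domain and codomain). In particular φ is bijective.
Since φ is bijective, we find the preimage of 10. The inverse of x ↦ x^29 on (ℤ_{47})^× is x ↦ x^27, because 29·27 = 783 = 17·46 + 1 ≡ 1 (mod 46) and x^{46} = 1 for x ≠ 0 (Fermat). So φ⁻¹(10) = 10^27 mod 47.
Repeated squaring mod 47: 10^1 ≡ 10, 10^2 ≡ 10² = 100 ≡ 6, 10^4 ≡ 6² = 36, 10^8 ≡ 36² = 1296 ≡ 27, 10^16 ≡ 27² = 729 ≡ 24. Since 27 = 16 + 8 + 2 + 1, 10^27 ≡ 24·27·6·10: 24·27 = 648 ≡ 37, then 37·6 = 222 ≡ 34, then 34·10 = 340 ≡ 11. So 10^27 ≡ 11 (mod 47).
Hence φ⁻¹(10) = 11.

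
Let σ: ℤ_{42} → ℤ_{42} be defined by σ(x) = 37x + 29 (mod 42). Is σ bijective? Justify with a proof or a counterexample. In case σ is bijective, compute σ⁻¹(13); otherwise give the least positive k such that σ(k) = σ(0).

20

Recall that σ is injective when σ(u) = σ(v) forces u = v.
Suppose σ(u) = σ(v) in ℤ_{42}. Then 37u + 29 ≡ 37v + 29 (mod 42), thus 37(u − v) ≡ 0 (mod 42).
Since gcd(37, 42) = 1, 37 is invertible modulo 42, thus u − v ≡ 0 (mod 42), i.e. u = v.
We now compute 37⁻¹ mod 42 explicitly. Euclid's algorithm: 42 = 1·37 + 5, 37 = 7·5 + 2, 5 = 2·2 + 1; back-substituting gives 1 = 25·37 − 22·42, so 37⁻¹ ≡ 25 (mod 42).
For any y ∈ ℤ_{42}, x = 25(y − 29) mod 42 satisfies σ(x) = 37·25(y − 29) + 29 ≡ y (since 37·25 ≡ 1 mod 42). So every y has a preimage.
So σ is bijective.
Since σ is bijective, we find σ⁻¹(13): we need 37x ≡ 13 − 29 ≡ 26 (mod 42). Using 37⁻¹ = 25: x ≡ 25·26 = 650 = 15·42 + 20, so x = 20.
Check: σ(20) = 37·20 + 29 = 769 = 18·42 + 13 ≡ 13 (mod 42).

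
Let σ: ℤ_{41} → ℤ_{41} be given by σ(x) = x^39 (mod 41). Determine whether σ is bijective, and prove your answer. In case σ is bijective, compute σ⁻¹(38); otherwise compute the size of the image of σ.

27

Since 41 is prime, the nonzero elements of ℤ_{41} form a cyclic group of order 40.
As gcd(39, 40) = 1, raising to the 39th power is a bijection on this group: if s^39 ≡ t^39 then (st^{−1})^39 = 1, and the only element of order dividing gcd(39, 40) = 1 is 1, so s = t.
With σ(0) = 0 this makes σ injective on all of ℤ_{41}, hence bijective (finite equal-size domain and codomain). In particular σ is bijective.
Since σ is bijective, we find the preimage of 38. The inverse of x ↦ x^39 on (ℤ_{41})^× is x ↦ x^39, because 39·39 = 1521 = 38·40 + 1 ≡ 1 (mod 40) and x^{40} = 1 for x ≠ 0 (Fermat). So σ⁻¹(38) = 38^39 mod 41.
Repeated squaring mod 41: 38^1 ≡ 38, 38^2 ≡ 38² = 1444 ≡ 9, 38^4 ≡ 9² = 81 ≡ 40, 38^8 ≡ 40² = 1600 ≡ 1, 38^16 ≡ 1² = 1, 38^32 ≡ 1² = 1. Since 39 = 32 + 4 + 2 + 1, 38^39 ≡ 1·40·9·38: 1·40 = 40, then 40·9 = 360 ≡ 32, then 32·38 = 1216 ≡ 27. So 38^39 ≡ 27 (mod 41).
Hence σ⁻¹(38) = 27.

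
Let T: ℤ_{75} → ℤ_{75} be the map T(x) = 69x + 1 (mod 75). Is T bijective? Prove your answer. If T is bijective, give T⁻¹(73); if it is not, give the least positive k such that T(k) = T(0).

We have gcd(69, 75) = 3 > 1. Taking s = 0 and t = 25: T(0) = 1 and T(25) = 69·25 + 1 = 1726 ≡ 1 (mod 75).
So T(0) = T(25) while 0 ≠ 25, therefore T is not injective, hence not bijective.
Since T is not bijective, we find the least positive k with T(k) = T(0): this means 69k ≡ 0 (mod 75), i.e. 75 ∣ 69k. Since gcd(69, 75) = 3, dividing through by 3 this holds exactly when 25 ∣ 23k, and as gcd(23, 25) = 1, exactly when 25 ∣ k.
The smallest positive such k is 25.

25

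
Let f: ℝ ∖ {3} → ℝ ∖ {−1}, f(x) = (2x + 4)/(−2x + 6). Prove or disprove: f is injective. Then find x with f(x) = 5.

Suppose f(x_1) = f(x_2). Cross-multiplying: (2x_1 + 4)(−2x_2 + 6) = (2x_2 + 4)(−2x_1 + 6).
Expanding both sides and cancelling the symmetric terms leaves 20·(x_1 − x_2) = 0. Since 20 ≠ 0, x_1 = x_2. Hence f is injective.
Solving f(x) = 5: cross-multiplying gives 2x + 4 = 5(−2x + 6), which rearranges to 12x = 26, so x = 13/6.

13/6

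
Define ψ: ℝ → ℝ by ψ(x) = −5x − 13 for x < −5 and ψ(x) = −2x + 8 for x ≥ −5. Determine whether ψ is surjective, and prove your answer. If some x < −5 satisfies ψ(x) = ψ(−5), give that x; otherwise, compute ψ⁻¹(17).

Both pieces are strictly decreasing (slopes −5 and −2), so each is injective on its own interval.
The left piece maps (−∞, −5) onto (12, ∞); the right piece maps [−5, ∞) onto (−∞, 18].
The union (12, ∞) ∪ (−∞, 18] covers ℝ, so ψ is surjective.
For the follow-up: the images overlap, so an x < −5 with ψ(x) = ψ(−5) exists. ψ(−5) = 18; solving −5x − 13 = 18 for x < −5 gives x = (18 + 13)/(−5) = −31/5.

-31/5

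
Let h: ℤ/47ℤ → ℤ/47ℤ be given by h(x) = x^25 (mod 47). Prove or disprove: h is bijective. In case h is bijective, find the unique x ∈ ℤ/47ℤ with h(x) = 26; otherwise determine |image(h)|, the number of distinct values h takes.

Since 47 is prime, the nonzero elements of ℤ/47ℤ form a cyclic group of order 46.
As gcd(25, 46) = 1, raising to the 25th power is a bijection on this group: if u^25 ≡ v^25 then (uv^{−1})^25 = 1, and the only element of order dividing gcd(25, 46) = 1 is 1, so u = v.
With h(0) = 0 this makes h injective on all of ℤ/47ℤ, hence bijective (finite equal-size domain and codomain). In particular h is bijective.
Since h is bijective, we find the preimage of 26. The inverse of x ↦ x^25 on (ℤ/47ℤ)^× is x ↦ x^35, because 25·35 = 875 = 19·46 + 1 ≡ 1 (mod 46) and x^{46} = 1 for x ≠ 0 (Fermat). So h⁻¹(26) = 26^35 mod 47.
Repeated squaring mod 47: 26^1 ≡ 26, 26^2 ≡ 26² = 676 ≡ 18, 26^4 ≡ 18² = 324 ≡ 42, 26^8 ≡ 42² = 1764 ≡ 25, 26^16 ≡ 25² = 625 ≡ 14, 26^32 ≡ 14² = 196 ≡ 8. Since 35 = 32 + 2 + 1, 26^35 ≡ 8·18·26: 8·18 = 144 ≡ 3, then 3·26 = 78 ≡ 31. So 26^35 ≡ 31 (mod 47).
Hence h⁻¹(26) = 31.

31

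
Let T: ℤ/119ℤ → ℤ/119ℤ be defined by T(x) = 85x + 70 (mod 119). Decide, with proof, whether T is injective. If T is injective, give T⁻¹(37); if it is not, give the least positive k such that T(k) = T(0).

Recall: T is injective when T(x_1) = T(x_2) forces x_1 = x_2.
We have gcd(85, 119) = 17 > 1. Taking x_1 = 0 and x_2 = 7: T(0) = 70 and T(7) = 85·7 + 70 = 665 ≡ 70 (mod 119).
So T(0) = T(7) while 0 ≠ 7, thus T is not injective.
Since T is not injective, we find the least positive k with T(k) = T(0): this means 85k ≡ 0 (mod 119), i.e. 119 ∣ 85k. Since gcd(85, 119) = 17, dividing through by 17 this holds exactly when 7 ∣ 5k, and as gcd(5, 7) = 1, exactly when 7 ∣ k.
The smallest positive such k is 7.

7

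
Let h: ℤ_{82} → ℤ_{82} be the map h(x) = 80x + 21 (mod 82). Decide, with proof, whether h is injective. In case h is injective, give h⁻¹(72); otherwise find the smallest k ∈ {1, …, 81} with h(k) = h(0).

We have gcd(80, 82) = 2 > 1. Taking a = 0 and b = 41: h(0) = 21 and h(41) = 80·41 + 21 = 3301 ≡ 21 (mod 82).
So h(0) = h(41) while 0 ≠ 41, thus h is not injective.
Since h is not injective, we find the least positive k with h(k) = h(0): this means 80k ≡ 0 (mod 82), i.e. 82 ∣ 80k. Since gcd(80, 82) = 2, dividing through by 2 this holds exactly when 41 ∣ 40k, and as gcd(40, 41) = 1, exactly when 41 ∣ k.
The smallest positive such k is 41.

41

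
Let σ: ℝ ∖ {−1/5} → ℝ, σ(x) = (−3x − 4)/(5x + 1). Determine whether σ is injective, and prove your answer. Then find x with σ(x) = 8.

-12/43

Suppose σ(a) = σ(b). Cross-multiplying: (−3a − 4)(5b + 1) = (−3b − 4)(5a + 1).
Expanding both sides and cancelling the symmetric terms leaves 17·(a − b) = 0. Since 17 ≠ 0, a = b. Therefore σ is injective.
Solving σ(x) = 8: cross-multiplying gives −3x − 4 = 8(5x + 1), which rearranges to −43x = 12, so x = −12/43.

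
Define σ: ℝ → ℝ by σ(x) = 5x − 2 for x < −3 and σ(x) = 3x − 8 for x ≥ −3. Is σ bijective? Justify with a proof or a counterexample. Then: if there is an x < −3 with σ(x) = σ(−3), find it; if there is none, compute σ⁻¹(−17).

-3

Both pieces are strictly increasing (slopes 5 and 3), so each is injective on its own interval.
The left piece maps (−∞, −3) onto (−∞, −17); the right piece maps [−3, ∞) onto [−17, ∞).
Since −17 = −17, the images partition ℝ: σ is injective and surjective, hence bijective.
Because the two images are disjoint, no x < −3 has σ(x) = σ(−3), so we compute σ⁻¹(−17): −17 lies in [−17, ∞), so solve 3x − 8 = −17: x = (−17 + 8)/3 = −3.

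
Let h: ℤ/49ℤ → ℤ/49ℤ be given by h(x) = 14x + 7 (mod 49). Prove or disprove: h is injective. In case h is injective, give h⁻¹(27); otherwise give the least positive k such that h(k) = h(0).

7

We have gcd(14, 49) = 7 > 1. Taking u = 0 and v = 7: h(0) = 7 and h(7) = 14·7 + 7 = 105 ≡ 7 (mod 49).
So h(0) = h(7) while 0 ≠ 7, hence h is not injective.
Since h is not injective, we find the least positive k with h(k) = h(0): this means 14k ≡ 0 (mod 49), i.e. 49 ∣ 14k. Since gcd(14, 49) = 7, dividing through by 7 this holds exactly when 7 ∣ 2k, and as gcd(2, 7) = 1, exactly when 7 ∣ k.
The smallest positive such k is 7.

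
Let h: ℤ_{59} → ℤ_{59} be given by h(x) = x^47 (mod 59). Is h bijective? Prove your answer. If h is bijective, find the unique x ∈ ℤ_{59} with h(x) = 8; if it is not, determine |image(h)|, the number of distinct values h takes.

32

Since 59 is prime, the nonzero elements of ℤ_{59} form a cyclic group of order 58.
As gcd(47, 58) = 1, raising to the 47th power is a bijection on this group: if s^47 ≡ t^47 then (st^{−1})^47 = 1, and the only element of order dividing gcd(47, 58) = 1 is 1, so s = t.
With h(0) = 0 this makes h injective on all of ℤ_{59}, hence bijective (finite equal-size domain and codomain). In particular h is bijective.
Since h is bijective, we find the preimage of 8. The inverse of x ↦ x^47 on (ℤ_{59})^× is x ↦ x^21, because 47·21 = 987 = 17·58 + 1 ≡ 1 (mod 58) and x^{58} = 1 for x ≠ 0 (Fermat). So h⁻¹(8) = 8^21 mod 59.
Repeated squaring mod 59: 8^1 ≡ 8, 8^2 ≡ 8² = 64 ≡ 5, 8^4 ≡ 5² = 25, 8^8 ≡ 25² = 625 ≡ 35, 8^16 ≡ 35² = 1225 ≡ 45. Since 21 = 16 + 4 + 1, 8^21 ≡ 45·25·8: 45·25 = 1125 ≡ 4, then 4·8 = 32. So 8^21 ≡ 32 (mod 59).
Hence h⁻¹(8) = 32.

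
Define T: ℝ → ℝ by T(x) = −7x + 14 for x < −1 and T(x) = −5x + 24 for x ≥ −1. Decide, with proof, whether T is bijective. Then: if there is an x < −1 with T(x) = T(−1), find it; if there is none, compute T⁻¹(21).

-15/7

Both pieces are strictly decreasing (slopes −7 and −5), so each is injective on its own interval.
The left piece maps (−∞, −1) onto (21, ∞); the right piece maps [−1, ∞) onto (−∞, 29].
These images overlap. In particular T(−1) = 29 (right piece), and solving −7x + 14 = 29 on the left piece gives x = −15/7 < −1.
So T(−15/7) = T(−1) with −15/7 ≠ −1, and T is not injective, hence not bijective. This x = −15/7 is the requested value below −1.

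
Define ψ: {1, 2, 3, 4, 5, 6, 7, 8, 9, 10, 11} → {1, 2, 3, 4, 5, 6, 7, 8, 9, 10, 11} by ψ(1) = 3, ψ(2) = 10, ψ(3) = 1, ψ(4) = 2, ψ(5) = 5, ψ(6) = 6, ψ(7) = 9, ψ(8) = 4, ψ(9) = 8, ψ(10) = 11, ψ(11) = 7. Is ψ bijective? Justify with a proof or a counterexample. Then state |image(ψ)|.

The values 3, 10, 1, 2, 5, 6, 9, 4, 8, 11, 7 are a permutation of {1, 2, 3, 4, 5, 6, 7, 8, 9, 10, 11}: each element appears exactly once.
So ψ is injective and surjective, hence bijective.
The image of ψ is {1, 2, 3, 4, 5, 6, 7, 8, 9, 10, 11}, which has 11 elements.

11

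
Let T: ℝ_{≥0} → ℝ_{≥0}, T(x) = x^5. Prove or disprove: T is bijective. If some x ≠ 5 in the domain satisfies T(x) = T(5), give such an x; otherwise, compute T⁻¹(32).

2

On ℝ_{≥0}, x ↦ x^5 is strictly increasing (injective) and for any y ∈ ℝ_{≥0} the 5th root y^{1/5} lies in ℝ_{≥0} (surjective). So T is bijective.
Since x ↦ x^5 is strictly increasing on ℝ_{≥0}, it is injective there, so no x ≠ 5 in the domain has T(x) = T(5). We therefore compute T⁻¹(32) = 32^{1/5} = 2 (indeed 2^5 = 32).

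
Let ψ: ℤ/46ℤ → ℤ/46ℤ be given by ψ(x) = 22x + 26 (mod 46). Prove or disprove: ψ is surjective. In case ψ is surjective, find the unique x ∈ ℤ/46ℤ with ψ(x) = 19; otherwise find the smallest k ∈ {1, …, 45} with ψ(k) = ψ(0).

23

Recall: ψ is surjective if every y in the codomain equals ψ(x) for some x in the domain.
Since gcd(22, 46) = 2, we have 22x ≡ 0 (mod 2) for all x, so ψ(x) ≡ 0 (mod 2).
But 1 ≢ 0 (mod 2), so 1 ∈ ℤ/46ℤ has no preimage. So ψ is not surjective.
Since ψ is not surjective, we find the least positive k with ψ(k) = ψ(0): this means 22k ≡ 0 (mod 46), i.e. 46 ∣ 22k. Since gcd(22, 46) = 2, dividing through by 2 this holds exactly when 23 ∣ 11k, and as gcd(11, 23) = 1, exactly when 23 ∣ k.
The smallest positive such k is 23.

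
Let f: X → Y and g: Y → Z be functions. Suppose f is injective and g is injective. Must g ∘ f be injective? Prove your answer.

Suppose (g ∘ f)(a) = (g ∘ f)(b), i.e. g(f(a)) = g(f(b)).
Since g is injective, f(a) = f(b). Since f is injective, a = b. Thus g ∘ f is injective.

injective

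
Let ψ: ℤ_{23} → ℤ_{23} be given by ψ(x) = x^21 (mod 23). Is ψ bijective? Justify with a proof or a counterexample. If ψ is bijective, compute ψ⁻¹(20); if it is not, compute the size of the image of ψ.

15

Since 23 is prime, the nonzero elements of ℤ_{23} form a cyclic group of order 22.
As gcd(21, 22) = 1, raising to the 21st power is a bijection on this group: if x_1^21 ≡ x_2^21 then (x_1x_2^{−1})^21 = 1, and the only element of order dividing gcd(21, 22) = 1 is 1, so x_1 = x_2.
With ψ(0) = 0 this makes ψ injective on all of ℤ_{23}, hence bijective (finite equal-size domain and codomain). In particular ψ is bijective.
Since ψ is bijective, we find the preimage of 20. The inverse of x ↦ x^21 on (ℤ_{23})^× is x ↦ x^21, because 21·21 = 441 = 20·22 + 1 ≡ 1 (mod 22) and x^{22} = 1 for x ≠ 0 (Fermat). So ψ⁻¹(20) = 20^21 mod 23.
Repeated squaring mod 23: 20^1 ≡ 20, 20^2 ≡ 20² = 400 ≡ 9, 20^4 ≡ 9² = 81 ≡ 12, 20^8 ≡ 12² = 144 ≡ 6, 20^16 ≡ 6² = 36 ≡ 13. Since 21 = 16 + 4 + 1, 20^21 ≡ 13·12·20: 13·12 = 156 ≡ 18, then 18·20 = 360 ≡ 15. So 20^21 ≡ 15 (mod 23).
Hence ψ⁻¹(20) = 15.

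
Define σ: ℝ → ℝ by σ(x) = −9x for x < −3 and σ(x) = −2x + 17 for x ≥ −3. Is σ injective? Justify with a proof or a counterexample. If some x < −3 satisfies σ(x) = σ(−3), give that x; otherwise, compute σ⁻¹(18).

-1/2

Both pieces are strictly decreasing (slopes −9 and −2), so each is injective on its own interval.
The left piece maps (−∞, −3) onto (27, ∞); the right piece maps [−3, ∞) onto (−∞, 23].
These images are disjoint, so no value is attained by both pieces. So σ is injective.
Because the two images are disjoint, no x < −3 has σ(x) = σ(−3), so we compute σ⁻¹(18): 18 lies in (−∞, 23], so solve −2x + 17 = 18: x = (18 − 17)/(−2) = −1/2.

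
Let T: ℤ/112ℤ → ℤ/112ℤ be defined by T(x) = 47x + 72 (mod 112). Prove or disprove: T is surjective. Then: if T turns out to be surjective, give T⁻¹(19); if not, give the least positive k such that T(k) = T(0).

37

Since gcd(47, 112) = 1, 47 is invertible modulo 112. Euclid's algorithm: 112 = 2·47 + 18, 47 = 2·18 + 11, 18 = 1·11 + 7, 11 = 1·7 + 4, 7 = 1·4 + 3, 4 = 1·3 + 1; back-substituting gives 1 = 31·47 − 13·112, so 47⁻¹ ≡ 31 (mod 112).
Then y ↦ 31(y − 72) is a two-sided inverse to T, so every y ∈ ℤ/112ℤ has a preimage.
So T is surjective.
Since T is surjective, we compute T⁻¹(19): solve 47x + 72 ≡ 19 (mod 112), i.e. 47x ≡ 59 (mod 112).
Multiplying by 47⁻¹ = 31 gives x ≡ 31·59 = 1829 = 16·112 + 37 ≡ 37 (mod 112).
Check: T(37) = 47·37 + 72 = 1811 = 16·112 + 19 ≡ 19 (mod 112).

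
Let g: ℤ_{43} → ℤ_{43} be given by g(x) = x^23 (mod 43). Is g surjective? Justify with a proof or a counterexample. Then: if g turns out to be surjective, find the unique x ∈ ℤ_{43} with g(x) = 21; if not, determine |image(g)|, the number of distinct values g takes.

35

Since 43 is prime, the nonzero elements of ℤ_{43} form a cyclic group of order 42.
As gcd(23, 42) = 1, raising to the 23rd power is a bijection on this group: if x_1^23 ≡ x_2^23 then (x_1x_2^{−1})^23 = 1, and the only element of order dividing gcd(23, 42) = 1 is 1, so x_1 = x_2.
With g(0) = 0 this makes g injective on all of ℤ_{43}, hence bijective (finite equal-size domain and codomain). In particular g is surjective.
Since g is surjective, we find the preimage of 21. The inverse of x ↦ x^23 on (ℤ_{43})^× is x ↦ x^11, because 23·11 = 253 = 6·42 + 1 ≡ 1 (mod 42) and x^{42} = 1 for x ≠ 0 (Fermat). So g⁻¹(21) = 21^11 mod 43.
Repeated squaring mod 43: 21^1 ≡ 21, 21^2 ≡ 21² = 441 ≡ 11, 21^4 ≡ 11² = 121 ≡ 35, 21^8 ≡ 35² = 1225 ≡ 21. Since 11 = 8 + 2 + 1, 21^11 ≡ 21·11·21: 21·11 = 231 ≡ 16, then 16·21 = 336 ≡ 35. So 21^11 ≡ 35 (mod 43).
Hence g⁻¹(21) = 35.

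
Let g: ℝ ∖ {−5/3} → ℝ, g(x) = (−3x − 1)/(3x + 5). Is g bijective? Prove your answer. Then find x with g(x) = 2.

-11/9

If g(x) = −1, cross-multiplying gives 3(−3x − 1) = −3(3x + 5), which simplifies to −3 = −15 — false.  So −1 has no preimage and g is not surjective.
Hence g is not bijective.
Solving g(x) = 2: cross-multiplying gives −3x − 1 = 2(3x + 5), which rearranges to −9x = 11, so x = −11/9.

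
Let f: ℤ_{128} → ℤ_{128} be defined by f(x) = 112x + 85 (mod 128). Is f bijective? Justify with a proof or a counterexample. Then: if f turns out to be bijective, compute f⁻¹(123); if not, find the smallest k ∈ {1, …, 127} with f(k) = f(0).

8

We have gcd(112, 128) = 16 > 1. Taking u = 0 and v = 8: f(0) = 85 and f(8) = 112·8 + 85 = 981 ≡ 85 (mod 128).
So f(0) = f(8) while 0 ≠ 8, so f is not injective, hence not bijective.
Since f is not bijective, we find the least positive k with f(k) = f(0): this means 112k ≡ 0 (mod 128), i.e. 128 ∣ 112k. Since gcd(112, 128) = 16, dividing through by 16 this holds exactly when 8 ∣ 7k, and as gcd(7, 8) = 1, exactly when 8 ∣ k.
The smallest positive such k is 8.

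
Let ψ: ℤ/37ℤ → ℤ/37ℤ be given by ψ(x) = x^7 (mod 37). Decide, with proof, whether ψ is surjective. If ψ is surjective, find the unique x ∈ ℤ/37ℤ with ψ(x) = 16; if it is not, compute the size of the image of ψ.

9

Since 37 is prime, the nonzero elements of ℤ/37ℤ form a cyclic group of order 36.
As gcd(7, 36) = 1, raising to the 7th power is a bijection on this group: if x_1^7 ≡ x_2^7 then (x_1x_2^{−1})^7 = 1, and the only element of order dividing gcd(7, 36) = 1 is 1, so x_1 = x_2.
With ψ(0) = 0 this makes ψ injective on all of ℤ/37ℤ, hence bijective (finite equal-size domain and codomain). In particular ψ is surjective.
Since ψ is surjective, we find the preimage of 16. The inverse of x ↦ x^7 on (ℤ/37ℤ)^× is x ↦ x^31, because 7·31 = 217 = 6·36 + 1 ≡ 1 (mod 36) and x^{36} = 1 for x ≠ 0 (Fermat). So ψ⁻¹(16) = 16^31 mod 37.
Repeated squaring mod 37: 16^1 ≡ 16, 16^2 ≡ 16² = 256 ≡ 34, 16^4 ≡ 34² = 1156 ≡ 9, 16^8 ≡ 9² = 81 ≡ 7, 16^16 ≡ 7² = 49 ≡ 12. Since 31 = 16 + 8 + 4 + 2 + 1, 16^31 ≡ 12·7·9·34·16: 12·7 = 84 ≡ 10, then 10·9 = 90 ≡ 16, then 16·34 = 544 ≡ 26, then 26·16 = 416 ≡ 9. So 16^31 ≡ 9 (mod 37).
Hence ψ⁻¹(16) = 9.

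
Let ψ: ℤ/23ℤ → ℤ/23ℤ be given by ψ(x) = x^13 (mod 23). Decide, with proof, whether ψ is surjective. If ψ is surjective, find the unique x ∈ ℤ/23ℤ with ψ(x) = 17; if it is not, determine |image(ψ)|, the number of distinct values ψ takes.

Since 23 is prime, the nonzero elements of ℤ/23ℤ form a cyclic group of order 22.
As gcd(13, 22) = 1, raising to the 13th power is a bijection on this group: if a^13 ≡ b^13 then (ab^{−1})^13 = 1, and the only element of order dividing gcd(13, 22) = 1 is 1, so a = b.
With ψ(0) = 0 this makes ψ injective on all of ℤ/23ℤ, hence bijective (finite equal-size domain and codomain). In particular ψ is surjective.
Since ψ is surjective, we find the preimage of 17. The inverse of x ↦ x^13 on (ℤ/23ℤ)^× is x ↦ x^17, because 13·17 = 221 = 10·22 + 1 ≡ 1 (mod 22) and x^{22} = 1 for x ≠ 0 (Fermat). So ψ⁻¹(17) = 17^17 mod 23.
Repeated squaring mod 23: 17^1 ≡ 17, 17^2 ≡ 17² = 289 ≡ 13, 17^4 ≡ 13² = 169 ≡ 8, 17^8 ≡ 8² = 64 ≡ 18, 17^16 ≡ 18² = 324 ≡ 2. Since 17 = 16 + 1, 17^17 ≡ 2·17: 2·17 = 34 ≡ 11. So 17^17 ≡ 11 (mod 23).
Hence ψ⁻¹(17) = 11.

11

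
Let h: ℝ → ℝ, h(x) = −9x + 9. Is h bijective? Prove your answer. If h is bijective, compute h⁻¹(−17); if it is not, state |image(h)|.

26/9

Suppose h(s) = h(t). Then −9s + 9 = −9t + 9, so −9s = −9t, therefore s = t.
For any y ∈ ℝ, x = (y − 9)/(−9) satisfies h(x) = y.
Hence h is bijective.
Since h is bijective, we compute h⁻¹(−17) = (−17 − 9)/(−9) = 26/9.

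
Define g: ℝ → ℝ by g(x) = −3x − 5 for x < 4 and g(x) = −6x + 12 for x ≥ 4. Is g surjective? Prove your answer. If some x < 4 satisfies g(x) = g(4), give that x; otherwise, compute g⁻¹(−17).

Both pieces are strictly decreasing (slopes −3 and −6), so each is injective on its own interval.
The left piece maps (−∞, 4) onto (−17, ∞); the right piece maps [4, ∞) onto (−∞, −12].
The union (−17, ∞) ∪ (−∞, −12] covers ℝ, so g is surjective.
For the follow-up: the images overlap, so an x < 4 with g(x) = g(4) exists. g(4) = −12; solving −3x − 5 = −12 for x < 4 gives x = (−12 + 5)/(−3) = 7/3.

7/3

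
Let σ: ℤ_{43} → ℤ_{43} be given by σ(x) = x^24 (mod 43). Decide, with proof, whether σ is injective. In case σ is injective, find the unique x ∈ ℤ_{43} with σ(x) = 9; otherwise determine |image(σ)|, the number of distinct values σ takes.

σ(1) = 1^24 = 1.
σ(6): Repeated squaring mod 43: 6^1 ≡ 6, 6^2 ≡ 6² = 36, 6^4 ≡ 36² = 1296 ≡ 6, 6^8 ≡ 6² = 36, 6^16 ≡ 36² = 1296 ≡ 6. Since 24 = 16 + 8, 6^24 ≡ 6·36: 6·36 = 216 ≡ 1. So 6^24 ≡ 1 (mod 43).
So σ(1) = σ(6) = 1 while 1 ≠ 6, therefore σ is not injective.
Since σ is not injective, we determine |image(σ)|. Computing x^24 mod 43 for each x (by repeated squaring, reducing mod 43 at every step), the values σ(0), σ(1), …, σ(42) are: 0, 1, 35, 16, 21, 4, 1, 1, 4, 41, 11, 41, 35, 4, 35, 21, 11, 11, 16, 21, 41, 16, 16, 41, 21, 16, 11, 11, 21, 35, 4, 35, 41, 11, 41, 4, 1, 1, 4, 21, 16, 35, 1.
The distinct values are {0, 1, 4, 11, 16, 21, 35, 41}; there are 8 of them.

8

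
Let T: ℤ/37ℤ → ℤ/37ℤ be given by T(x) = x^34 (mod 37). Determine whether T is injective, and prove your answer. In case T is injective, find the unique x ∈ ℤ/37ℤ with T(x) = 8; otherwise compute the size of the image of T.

19

T(18): Repeated squaring mod 37: 18^1 ≡ 18, 18^2 ≡ 18² = 324 ≡ 28, 18^4 ≡ 28² = 784 ≡ 7, 18^8 ≡ 7² = 49 ≡ 12, 18^16 ≡ 12² = 144 ≡ 33, 18^32 ≡ 33² = 1089 ≡ 16. Since 34 = 32 + 2, 18^34 ≡ 16·28: 16·28 = 448 ≡ 4. So 18^34 ≡ 4 (mod 37).
T(19): Repeated squaring mod 37: 19^1 ≡ 19, 19^2 ≡ 19² = 361 ≡ 28, 19^4 ≡ 28² = 784 ≡ 7, 19^8 ≡ 7² = 49 ≡ 12, 19^16 ≡ 12² = 144 ≡ 33, 19^32 ≡ 33² = 1089 ≡ 16. Since 34 = 32 + 2, 19^34 ≡ 16·28: 16·28 = 448 ≡ 4. So 19^34 ≡ 4 (mod 37).
So T(18) = T(19) = 4 while 18 ≠ 19, therefore T is not injective.
Since T is not injective, we determine |image(T)|. Computing x^34 mod 37 for each x (by repeated squaring, reducing mod 37 at every step), the values T(0), T(1), …, T(36) are: 0, 1, 28, 33, 7, 3, 36, 34, 11, 16, 10, 26, 9, 30, 27, 25, 12, 21, 4, 4, 21, 12, 25, 27, 30, 9, 26, 10, 16, 11, 34, 36, 3, 7, 33, 28, 1.
The distinct values are {0, 1, 3, 4, 7, 9, 10, 11, 12, 16, 21, 25, 26, 27, 28, 30, 33, 34, 36}; there are 19 of them.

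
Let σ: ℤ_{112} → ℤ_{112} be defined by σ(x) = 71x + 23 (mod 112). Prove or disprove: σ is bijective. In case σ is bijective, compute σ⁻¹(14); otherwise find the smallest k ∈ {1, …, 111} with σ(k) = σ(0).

33

Recall that σ is injective when σ(s) = σ(t) forces s = t.
Suppose σ(s) = σ(t) in ℤ_{112}. Then 71s + 23 ≡ 71t + 23 (mod 112), hence 71(s − t) ≡ 0 (mod 112).
Since gcd(71, 112) = 1, 71 is invertible modulo 112, therefore s − t ≡ 0 (mod 112), i.e. s = t.
We now compute 71⁻¹ mod 112 explicitly. Euclid's algorithm: 112 = 1·71 + 41, 71 = 1·41 + 30, 41 = 1·30 + 11, 30 = 2·11 + 8, 11 = 1·8 + 3, 8 = 2·3 + 2, 3 = 1·2 + 1; back-substituting gives 1 = 71·71 − 45·112, so 71⁻¹ ≡ 71 (mod 112).
For any y ∈ ℤ_{112}, x = 71(y − 23) mod 112 satisfies σ(x) = 71·71(y − 23) + 23 ≡ y (since 71·71 ≡ 1 mod 112). So every y has a preimage.
Thus σ is bijective.
Since σ is bijective, we compute σ⁻¹(14): solve 71x + 23 ≡ 14 (mod 112), i.e. 71x ≡ 103 (mod 112).
Multiplying by 71⁻¹ = 71 gives x ≡ 71·103 = 7313 = 65·112 + 33 ≡ 33 (mod 112).
Check: σ(33) = 71·33 + 23 = 2366 = 21·112 + 14 ≡ 14 (mod 112).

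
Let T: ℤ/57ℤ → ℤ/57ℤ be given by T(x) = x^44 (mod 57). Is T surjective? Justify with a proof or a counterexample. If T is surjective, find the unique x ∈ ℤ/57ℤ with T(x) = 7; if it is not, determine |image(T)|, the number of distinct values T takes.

20

T(8): Repeated squaring mod 57: 8^1 ≡ 8, 8^2 ≡ 8² = 64 ≡ 7, 8^4 ≡ 7² = 49, 8^8 ≡ 49² = 2401 ≡ 7, 8^16 ≡ 7² = 49, 8^32 ≡ 49² = 2401 ≡ 7. Since 44 = 32 + 8 + 4, 8^44 ≡ 7·7·49: 7·7 = 49, then 49·49 = 2401 ≡ 7. So 8^44 ≡ 7 (mod 57).
T(11): Repeated squaring mod 57: 11^1 ≡ 11, 11^2 ≡ 11² = 121 ≡ 7, 11^4 ≡ 7² = 49, 11^8 ≡ 49² = 2401 ≡ 7, 11^16 ≡ 7² = 49, 11^32 ≡ 49² = 2401 ≡ 7. Since 44 = 32 + 8 + 4, 11^44 ≡ 7·7·49: 7·7 = 49, then 49·49 = 2401 ≡ 7. So 11^44 ≡ 7 (mod 57).
So T(8) = T(11) = 7 while 8 ≠ 11, so T is not injective.
A non-injective map from the 57-element set ℤ/57ℤ to itself takes at most 56 distinct values, so it cannot be surjective. Therefore T is not surjective.
Since T is not surjective, we determine |image(T)|. Computing x^44 mod 57 for each x (by repeated squaring, reducing mod 57 at every step), the values T(0), T(1), …, T(56) are: 0, 1, 28, 6, 43, 4, 54, 49, 7, 36, 55, 7, 30, 16, 4, 24, 25, 28, 39, 19, 1, 9, 25, 43, 42, 16, 49, 45, 55, 55, 45, 49, 16, 42, 43, 25, 9, 1, 19, 39, 28, 25, 24, 4, 16, 30, 7, 55, 36, 7, 49, 54, 4, 43, 6, 28, 1.
The distinct values are {0, 1, 4, 6, 7, 9, 16, 19, 24, 25, 28, 30, 36, 39, 42, 43, 45, 49, 54, 55}; there are 20 of them.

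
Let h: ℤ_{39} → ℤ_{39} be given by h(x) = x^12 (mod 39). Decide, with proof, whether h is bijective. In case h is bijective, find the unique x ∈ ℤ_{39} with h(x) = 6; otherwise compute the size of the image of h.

4

h(1) = 1^12 = 1.
h(2): Repeated squaring mod 39: 2^1 ≡ 2, 2^2 ≡ 2² = 4, 2^4 ≡ 4² = 16, 2^8 ≡ 16² = 256 ≡ 22. Since 12 = 8 + 4, 2^12 ≡ 22·16: 22·16 = 352 ≡ 1. So 2^12 ≡ 1 (mod 39).
So h(1) = h(2) = 1 while 1 ≠ 2, thus h is not injective, hence not bijective.
Since h is not bijective, we determine |image(h)|. Computing x^12 mod 39 for each x (by repeated squaring, reducing mod 39 at every step), the values h(0), h(1), …, h(38) are: 0, 1, 1, 27, 1, 1, 27, 1, 1, 27, 1, 1, 27, 13, 1, 27, 1, 1, 27, 1, 1, 27, 1, 1, 27, 1, 13, 27, 1, 1, 27, 1, 1, 27, 1, 1, 27, 1, 1.
The distinct values are {0, 1, 13, 27}; there are 4 of them.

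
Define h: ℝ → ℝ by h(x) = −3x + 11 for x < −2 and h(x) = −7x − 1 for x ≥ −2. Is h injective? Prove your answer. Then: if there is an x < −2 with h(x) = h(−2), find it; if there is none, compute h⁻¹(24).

Both pieces are strictly decreasing (slopes −3 and −7), so each is injective on its own interval.
The left piece maps (−∞, −2) onto (17, ∞); the right piece maps [−2, ∞) onto (−∞, 13].
These images are disjoint, so no value is attained by both pieces. Thus h is injective.
Because the two images are disjoint, no x < −2 has h(x) = h(−2), so we compute h⁻¹(24): 24 lies in (17, ∞), so solve −3x + 11 = 24: x = (24 − 11)/(−3) = −13/3.

-13/3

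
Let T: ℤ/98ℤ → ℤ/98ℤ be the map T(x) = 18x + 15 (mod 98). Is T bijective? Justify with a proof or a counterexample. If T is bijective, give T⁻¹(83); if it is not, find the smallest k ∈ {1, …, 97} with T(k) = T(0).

Recall: T is injective when T(s) = T(t) forces s = t.
We have gcd(18, 98) = 2 > 1. Taking s = 0 and t = 49: T(0) = 15 and T(49) = 18·49 + 15 = 897 ≡ 15 (mod 98).
So T(0) = T(49) while 0 ≠ 49, thus T is not injective, hence not bijective.
Since T is not bijective, we find the least positive k with T(k) = T(0): this means 18k ≡ 0 (mod 98), i.e. 98 ∣ 18k. Since gcd(18, 98) = 2, dividing through by 2 this holds exactly when 49 ∣ 9k, and as gcd(9, 49) = 1, exactly when 49 ∣ k.
The smallest positive such k is 49.

49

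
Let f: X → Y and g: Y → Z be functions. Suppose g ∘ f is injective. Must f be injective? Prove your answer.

Suppose f(u) = f(v). Applying g: (g ∘ f)(u) = (g ∘ f)(v). Since g ∘ f is injective, u = v. So f is injective.

injective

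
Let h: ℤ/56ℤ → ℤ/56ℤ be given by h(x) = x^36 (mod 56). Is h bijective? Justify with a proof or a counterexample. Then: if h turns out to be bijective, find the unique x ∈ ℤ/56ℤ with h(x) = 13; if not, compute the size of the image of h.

h(1) = 1^36 = 1.
h(3): Repeated squaring mod 56: 3^1 ≡ 3, 3^2 ≡ 3² = 9, 3^4 ≡ 9² = 81 ≡ 25, 3^8 ≡ 25² = 625 ≡ 9, 3^16 ≡ 9² = 81 ≡ 25, 3^32 ≡ 25² = 625 ≡ 9. Since 36 = 32 + 4, 3^36 ≡ 9·25: 9·25 = 225 ≡ 1. So 3^36 ≡ 1 (mod 56).
So h(1) = h(3) = 1 while 1 ≠ 3, thus h is not injective, hence not bijective.
Since h is not bijective, we determine |image(h)|. Computing x^36 mod 56 for each x (by repeated squaring, reducing mod 56 at every step), the values h(0), h(1), …, h(55) are: 0, 1, 8, 1, 8, 1, 8, 49, 8, 1, 8, 1, 8, 1, 0, 1, 8, 1, 8, 1, 8, 49, 8, 1, 8, 1, 8, 1, 0, 1, 8, 1, 8, 1, 8, 49, 8, 1, 8, 1, 8, 1, 0, 1, 8, 1, 8, 1, 8, 49, 8, 1, 8, 1, 8, 1.
The distinct values are {0, 1, 8, 49}; there are 4 of them.

4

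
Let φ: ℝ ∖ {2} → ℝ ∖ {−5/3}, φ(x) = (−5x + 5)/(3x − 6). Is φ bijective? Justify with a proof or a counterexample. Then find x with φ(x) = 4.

Suppose φ(s) = φ(t). Cross-multiplying: (−5s + 5)(3t − 6) = (−5t + 5)(3s − 6).
Expanding both sides and cancelling the symmetric terms leaves 15·(s − t) = 0. Since 15 ≠ 0, s = t. Hence φ is injective.
For any y ≠ −5/3, solving y(3x − 6) = −5x + 5 for x gives a well-defined x ≠ 2. So φ is surjective.
Thus φ is bijective.
Solving φ(x) = 4: cross-multiplying gives −5x + 5 = 4(3x − 6), which rearranges to −17x = −29, so x = 29/17.

29/17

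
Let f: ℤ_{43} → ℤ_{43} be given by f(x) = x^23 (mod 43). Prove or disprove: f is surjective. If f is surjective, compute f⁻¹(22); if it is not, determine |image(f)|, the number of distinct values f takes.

8

Since 43 is prime, the nonzero elements of ℤ_{43} form a cyclic group of order 42.
As gcd(23, 42) = 1, raising to the 23rd power is a bijection on this group: if s^23 ≡ t^23 then (st^{−1})^23 = 1, and the only element of order dividing gcd(23, 42) = 1 is 1, so s = t.
With f(0) = 0 this makes f injective on all of ℤ_{43}, hence bijective (finite equal-size domain and codomain). In particular f is surjective.
Since f is surjective, we find the preimage of 22. The inverse of x ↦ x^23 on (ℤ_{43})^× is x ↦ x^11, because 23·11 = 253 = 6·42 + 1 ≡ 1 (mod 42) and x^{42} = 1 for x ≠ 0 (Fermat). So f⁻¹(22) = 22^11 mod 43.
Repeated squaring mod 43: 22^1 ≡ 22, 22^2 ≡ 22² = 484 ≡ 11, 22^4 ≡ 11² = 121 ≡ 35, 22^8 ≡ 35² = 1225 ≡ 21. Since 11 = 8 + 2 + 1, 22^11 ≡ 21·11·22: 21·11 = 231 ≡ 16, then 16·22 = 352 ≡ 8. So 22^11 ≡ 8 (mod 43).
Hence f⁻¹(22) = 8.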